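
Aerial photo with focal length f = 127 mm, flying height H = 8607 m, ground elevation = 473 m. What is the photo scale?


scale = f / (H - h) = 127 mm / 8134 m = 127 / 8134000 = 1:64047

1:64047


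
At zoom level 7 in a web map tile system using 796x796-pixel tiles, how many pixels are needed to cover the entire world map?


tiles per axis = 2^7 = 128
total tiles = 128^2 = 16384
pixels per axis = 128 * 796 = 101888
total pixels = 101888^2 = 10381164544

10381164544 pixels


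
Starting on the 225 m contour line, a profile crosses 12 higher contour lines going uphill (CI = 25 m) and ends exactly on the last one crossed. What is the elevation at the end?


elevation = 225 + 12 * 25 = 525 m

525 m


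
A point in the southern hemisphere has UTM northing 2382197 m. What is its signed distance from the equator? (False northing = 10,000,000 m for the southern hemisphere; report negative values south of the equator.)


For southern: actual = 2382197 - 10000000 = -7617803 m

-7617803 m


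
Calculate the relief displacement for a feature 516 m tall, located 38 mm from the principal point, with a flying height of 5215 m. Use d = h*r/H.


d = h * r / H = 516 * 38 / 5215 = 3.76 mm

3.76 mm


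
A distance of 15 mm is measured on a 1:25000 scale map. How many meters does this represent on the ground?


ground = 15 mm * 25000 / 1000 = 375.0 m

375.0 m


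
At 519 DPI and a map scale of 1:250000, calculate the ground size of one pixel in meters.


pixel_cm = 2.54 / 519 ≈ 0.004894 cm
ground = pixel_cm * 250000 / 100 = 2.54 * 250000 / (519 * 100) = 635000 / 51900 ≈ 12.24 m

12.24 m


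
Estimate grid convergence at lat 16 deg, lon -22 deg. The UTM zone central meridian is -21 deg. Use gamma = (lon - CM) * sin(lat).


gamma = (-22 - -21) * sin(16) = -1 * 0.275637 = -0.276 degrees

-0.276 degrees


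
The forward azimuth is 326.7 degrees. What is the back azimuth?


back azimuth = (326.7 + 180) mod 360 = 146.7 degrees

146.7 degrees


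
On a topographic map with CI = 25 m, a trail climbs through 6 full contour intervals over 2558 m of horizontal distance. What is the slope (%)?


elevation change = 6 * 25 = 150 m
slope = 150 / 2558 * 100 = 5.9%

5.9%


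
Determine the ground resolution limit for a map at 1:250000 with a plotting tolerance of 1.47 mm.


ground = 1.47 mm * 250000 / 1000 = 367.5 m

367.5 m


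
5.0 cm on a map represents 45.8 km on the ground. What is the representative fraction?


ground = 45.8 km = 4580000 cm; RF denominator = ground / map = 4580000 / 5.0 = 916000; RF = 1:916000

1:916000


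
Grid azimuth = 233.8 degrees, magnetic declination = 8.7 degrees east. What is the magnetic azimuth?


magnetic azimuth = grid azimuth - declination (east +ve)
mag_az = 233.8 - 8.7 = 225.1 degrees

225.1 degrees


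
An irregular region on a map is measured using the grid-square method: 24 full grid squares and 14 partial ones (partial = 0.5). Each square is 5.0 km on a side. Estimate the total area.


effective squares = 24 + 14 * 0.5 = 31.0
area = 31.0 * 25.0 = 775.0 km^2

775.0 km^2


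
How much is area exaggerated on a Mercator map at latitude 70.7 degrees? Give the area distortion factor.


area_distortion = 1/cos^2(70.7) = 9.154

9.154


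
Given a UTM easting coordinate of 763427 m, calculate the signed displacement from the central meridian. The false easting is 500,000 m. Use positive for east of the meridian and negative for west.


displacement = 763427 - 500000 = 263427 m

263427 m


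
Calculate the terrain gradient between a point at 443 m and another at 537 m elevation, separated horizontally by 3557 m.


gradient = (537 - 443) / 3557 = 94 / 3557 = 0.0264

0.0264


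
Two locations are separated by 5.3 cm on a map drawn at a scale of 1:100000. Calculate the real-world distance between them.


ground = 5.3 cm * 100000 / 100 = 5300.0 m = 5.3 km

5.3 km


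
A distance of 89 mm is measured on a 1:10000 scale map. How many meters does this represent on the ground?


ground = 89 mm * 10000 / 1000 = 890.0 m

890.0 m


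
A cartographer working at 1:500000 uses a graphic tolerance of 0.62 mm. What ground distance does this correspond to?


ground = 0.62 mm * 500000 / 1000 = 310.0 m

310.0 m


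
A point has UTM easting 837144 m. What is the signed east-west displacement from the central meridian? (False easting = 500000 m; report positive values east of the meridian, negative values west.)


displacement = 837144 - 500000 = 337144 m

337144 m


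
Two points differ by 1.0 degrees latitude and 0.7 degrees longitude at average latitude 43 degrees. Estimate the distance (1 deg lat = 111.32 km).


dlat_km = 1.0 * 111.32 = 111.32
dlon_km = 0.7 * 111.32 * cos(43) ≈ 56.99
dist = sqrt(111.32^2 + 56.99^2) ≈ 125.1 km

125.1 km


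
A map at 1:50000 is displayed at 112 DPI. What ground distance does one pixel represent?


pixel_cm = 2.54 / 112 ≈ 0.022679 cm
ground = pixel_cm * 50000 / 100 = 2.54 * 50000 / (112 * 100) = 127000 / 11200 ≈ 11.34 m

11.34 m


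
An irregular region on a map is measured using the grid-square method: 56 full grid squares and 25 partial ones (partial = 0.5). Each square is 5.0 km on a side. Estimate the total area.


effective squares = 56 + 25 * 0.5 = 68.5
area = 68.5 * 25.0 = 1712.5 km^2

1712.5 km^2


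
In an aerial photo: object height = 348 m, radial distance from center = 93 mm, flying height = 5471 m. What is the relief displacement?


d = h * r / H = 348 * 93 / 5471 = 5.92 mm

5.92 mm


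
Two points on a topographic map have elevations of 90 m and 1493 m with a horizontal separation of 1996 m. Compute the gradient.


gradient = (1493 - 90) / 1996 = 1403 / 1996 = 0.7029

0.7029


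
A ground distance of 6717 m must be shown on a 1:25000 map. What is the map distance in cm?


map_cm = 6717 * 100 / 25000 = 26.868 cm ≈ 26.87 cm

26.87 cm


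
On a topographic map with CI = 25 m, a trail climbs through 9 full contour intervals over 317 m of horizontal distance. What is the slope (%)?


elevation change = 9 * 25 = 225 m
slope = 225 / 317 * 100 = 71.0%

71.0%


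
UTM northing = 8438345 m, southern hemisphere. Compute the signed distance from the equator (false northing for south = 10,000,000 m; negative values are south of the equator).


For southern: actual = 8438345 - 10000000 = -1561655 m

-1561655 m


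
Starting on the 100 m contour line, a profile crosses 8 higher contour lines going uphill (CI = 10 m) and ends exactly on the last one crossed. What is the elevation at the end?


elevation = 100 + 8 * 10 = 180 m

180 m


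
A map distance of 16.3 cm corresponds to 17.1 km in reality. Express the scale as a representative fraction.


ground = 17.1 km = 1710000 cm; RF denominator = ground / map = 1710000 / 16.3 ≈ 104908; RF = 1:104908

1:104908


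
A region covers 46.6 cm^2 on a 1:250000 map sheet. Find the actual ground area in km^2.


ground_area = 46.6 * (250000/100)^2 = 291250000.0 m^2 = 291.25 km^2

291.25 km^2


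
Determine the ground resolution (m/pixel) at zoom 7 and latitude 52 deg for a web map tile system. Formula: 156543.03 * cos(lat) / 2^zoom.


res = 156543.03 * cos(52) / 2^7 = 156543.03 * 0.61566148 / 128 = 752.95 m/pixel

752.95 m/pixel


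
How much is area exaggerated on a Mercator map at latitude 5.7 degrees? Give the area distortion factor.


area_distortion = 1/cos^2(5.7) = 1.01

1.01


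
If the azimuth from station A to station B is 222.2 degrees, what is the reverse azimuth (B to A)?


back azimuth = (222.2 + 180) mod 360 = 42.2 degrees

42.2 degrees


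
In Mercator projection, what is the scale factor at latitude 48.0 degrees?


SF = 1 / cos(48.0) = 1 / 0.669131 = 1.494

1.494


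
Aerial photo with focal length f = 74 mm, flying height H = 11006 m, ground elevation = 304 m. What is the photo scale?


scale = f / (H - h) = 74 mm / 10702 m = 74 / 10702000 = 1:144622

1:144622


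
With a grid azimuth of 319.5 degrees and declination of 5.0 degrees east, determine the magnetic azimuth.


magnetic azimuth = grid azimuth - declination (east +ve)
mag_az = 319.5 - 5.0 = 314.5 degrees

314.5 degrees


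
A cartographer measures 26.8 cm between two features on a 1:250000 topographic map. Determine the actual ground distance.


ground = 26.8 cm * 250000 / 100 = 67000.0 m = 67.0 km

67.0 km


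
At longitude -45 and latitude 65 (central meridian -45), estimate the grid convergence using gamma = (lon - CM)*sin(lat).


gamma = (-45 - -45) * sin(65) = 0 * 0.906308 = 0.0 degrees

0.0 degrees


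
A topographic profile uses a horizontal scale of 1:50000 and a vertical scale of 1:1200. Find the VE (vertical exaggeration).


VE = horizontal_scale / vertical_scale = 50000 / 1200 ≈ 41.7

41.7x


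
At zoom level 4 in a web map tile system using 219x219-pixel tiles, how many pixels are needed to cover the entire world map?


tiles per axis = 2^4 = 16
total tiles = 16^2 = 256
pixels per axis = 16 * 219 = 3504
total pixels = 3504^2 = 12278016

12278016 pixels


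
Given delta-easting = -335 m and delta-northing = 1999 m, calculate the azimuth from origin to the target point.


az = atan2(-335, 1999) = -9.5 deg
adjusted to 0-360: 350.5 degrees

350.5 degrees


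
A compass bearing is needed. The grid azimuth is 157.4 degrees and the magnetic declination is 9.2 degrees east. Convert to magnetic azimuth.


magnetic azimuth = grid azimuth - declination (east +ve)
mag_az = 157.4 - 9.2 = 148.2 degrees

148.2 degrees


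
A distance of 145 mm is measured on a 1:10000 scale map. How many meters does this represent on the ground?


ground = 145 mm * 10000 / 1000 = 1450.0 m

1450.0 m


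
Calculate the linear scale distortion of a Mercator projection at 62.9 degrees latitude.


SF = 1 / cos(62.9) = 1 / 0.455545 = 2.195

2.195


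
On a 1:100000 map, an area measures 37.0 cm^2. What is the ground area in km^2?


ground_area = 37.0 * (100000/100)^2 = 37000000.0 m^2 = 37.0 km^2

37.0 km^2


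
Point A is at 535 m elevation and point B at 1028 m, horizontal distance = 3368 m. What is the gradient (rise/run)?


gradient = (1028 - 535) / 3368 = 493 / 3368 = 0.1464

0.1464


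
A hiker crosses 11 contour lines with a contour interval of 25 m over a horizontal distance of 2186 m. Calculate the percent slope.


elevation change = 11 * 25 = 275 m
slope = 275 / 2186 * 100 = 12.6%

12.6%


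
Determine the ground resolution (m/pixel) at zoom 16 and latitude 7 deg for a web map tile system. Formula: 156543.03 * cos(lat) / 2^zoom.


res = 156543.03 * cos(7) / 2^16 = 156543.03 * 0.99254615 / 65536 = 2.37 m/pixel

2.37 m/pixel


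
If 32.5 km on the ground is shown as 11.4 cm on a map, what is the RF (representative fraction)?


ground = 32.5 km = 3250000 cm; RF denominator = ground / map = 3250000 / 11.4 ≈ 285088; RF = 1:285088

1:285088


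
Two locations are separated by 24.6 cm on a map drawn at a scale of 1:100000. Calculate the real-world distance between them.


ground = 24.6 cm * 100000 / 100 = 24600.0 m = 24.6 km

24.6 km


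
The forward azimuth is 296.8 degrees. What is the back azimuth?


back azimuth = (296.8 + 180) mod 360 = 116.8 degrees

116.8 degrees


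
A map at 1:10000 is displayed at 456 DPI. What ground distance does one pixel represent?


pixel_cm = 2.54 / 456 ≈ 0.00557 cm
ground = pixel_cm * 10000 / 100 = 2.54 * 10000 / (456 * 100) = 25400 / 45600 ≈ 0.56 m

0.56 m


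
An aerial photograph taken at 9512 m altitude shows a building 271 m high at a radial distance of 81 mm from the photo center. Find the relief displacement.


d = h * r / H = 271 * 81 / 9512 = 2.31 mm

2.31 mm


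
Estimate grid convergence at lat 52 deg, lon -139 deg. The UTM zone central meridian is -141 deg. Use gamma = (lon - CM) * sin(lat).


gamma = (-139 - -141) * sin(52) = 2 * 0.788011 = 1.576 degrees

1.576 degrees


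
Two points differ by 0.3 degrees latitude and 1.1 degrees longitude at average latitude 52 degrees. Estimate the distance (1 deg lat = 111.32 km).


dlat_km = 0.3 * 111.32 = 33.396
dlon_km = 1.1 * 111.32 * cos(52) ≈ 75.389
dist = sqrt(33.396^2 + 75.389^2) ≈ 82.5 km

82.5 km


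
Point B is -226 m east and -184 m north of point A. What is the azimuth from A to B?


az = atan2(-226, -184) = -129.2 deg
adjusted to 0-360: 230.8 degrees

230.8 degrees


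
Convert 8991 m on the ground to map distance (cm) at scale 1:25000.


map_cm = 8991 * 100 / 25000 = 35.964 cm ≈ 35.96 cm

35.96 cm


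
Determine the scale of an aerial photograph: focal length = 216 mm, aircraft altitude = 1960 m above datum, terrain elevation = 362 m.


scale = f / (H - h) = 216 mm / 1598 m = 216 / 1598000 = 1:7398

1:7398


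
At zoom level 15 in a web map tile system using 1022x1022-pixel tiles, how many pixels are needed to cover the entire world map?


tiles per axis = 2^15 = 32768
total tiles = 32768^2 = 1073741824
pixels per axis = 32768 * 1022 = 33488896
total pixels = 33488896^2 = 1121506155298816

1121506155298816 pixels


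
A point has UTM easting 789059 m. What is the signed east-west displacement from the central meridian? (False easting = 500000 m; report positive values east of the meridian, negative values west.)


displacement = 789059 - 500000 = 289059 m

289059 m


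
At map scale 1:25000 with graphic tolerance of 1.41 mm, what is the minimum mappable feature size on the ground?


ground = 1.41 mm * 25000 / 1000 = 35.25 m

35.25 m


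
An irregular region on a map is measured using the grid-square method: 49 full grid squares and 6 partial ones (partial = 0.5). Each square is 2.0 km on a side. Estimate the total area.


effective squares = 49 + 6 * 0.5 = 52.0
area = 52.0 * 4.0 = 208.0 km^2

208.0 km^2


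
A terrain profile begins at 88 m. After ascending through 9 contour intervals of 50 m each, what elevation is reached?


elevation = 88 + 9 * 50 = 538 m

538 m


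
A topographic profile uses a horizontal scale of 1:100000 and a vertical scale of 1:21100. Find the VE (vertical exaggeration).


VE = horizontal_scale / vertical_scale = 100000 / 21100 ≈ 4.7

4.7x


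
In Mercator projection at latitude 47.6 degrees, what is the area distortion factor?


area_distortion = 1/cos^2(47.6) = 2.199

2.199


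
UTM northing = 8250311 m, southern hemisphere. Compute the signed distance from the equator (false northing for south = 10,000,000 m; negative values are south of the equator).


For southern: actual = 8250311 - 10000000 = -1749689 m

-1749689 m


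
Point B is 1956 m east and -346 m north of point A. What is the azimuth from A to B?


az = atan2(1956, -346) = 100.0 deg
adjusted to 0-360: 100.0 degrees

100.0 degrees


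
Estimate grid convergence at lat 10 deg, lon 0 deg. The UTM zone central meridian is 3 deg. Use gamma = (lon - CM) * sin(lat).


gamma = (0 - 3) * sin(10) = -3 * 0.173648 = -0.521 degrees

-0.521 degrees


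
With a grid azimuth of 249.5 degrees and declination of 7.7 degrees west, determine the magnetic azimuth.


magnetic azimuth = grid azimuth - declination (east +ve)
mag_az = 249.5 - -7.7 = 257.2 degrees

257.2 degrees


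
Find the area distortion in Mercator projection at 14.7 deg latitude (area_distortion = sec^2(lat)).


area_distortion = 1/cos^2(14.7) = 1.069

1.069


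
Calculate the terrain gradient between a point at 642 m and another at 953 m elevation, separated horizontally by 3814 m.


gradient = (953 - 642) / 3814 = 311 / 3814 = 0.0815

0.0815


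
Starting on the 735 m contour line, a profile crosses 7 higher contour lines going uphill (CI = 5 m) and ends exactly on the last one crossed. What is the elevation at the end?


elevation = 735 + 7 * 5 = 770 m

770 m


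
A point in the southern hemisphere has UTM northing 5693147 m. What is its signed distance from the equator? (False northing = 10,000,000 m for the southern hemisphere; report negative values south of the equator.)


For southern: actual = 5693147 - 10000000 = -4306853 m

-4306853 m


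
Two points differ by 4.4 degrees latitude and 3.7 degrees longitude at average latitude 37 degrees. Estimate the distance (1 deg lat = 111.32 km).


dlat_km = 4.4 * 111.32 = 489.808
dlon_km = 3.7 * 111.32 * cos(37) ≈ 328.945
dist = sqrt(489.808^2 + 328.945^2) ≈ 590.0 km

590.0 km


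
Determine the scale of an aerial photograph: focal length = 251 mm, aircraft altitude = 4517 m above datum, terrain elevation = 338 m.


scale = f / (H - h) = 251 mm / 4179 m = 251 / 4179000 = 1:16649

1:16649


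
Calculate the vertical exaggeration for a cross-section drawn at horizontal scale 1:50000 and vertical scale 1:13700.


VE = horizontal_scale / vertical_scale = 50000 / 13700 ≈ 3.6

3.6x


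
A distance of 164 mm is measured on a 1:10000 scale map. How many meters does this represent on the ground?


ground = 164 mm * 10000 / 1000 = 1640.0 m

1640.0 m


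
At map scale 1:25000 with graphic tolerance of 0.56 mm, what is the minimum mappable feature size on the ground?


ground = 0.56 mm * 25000 / 1000 = 14.0 m

14.0 m


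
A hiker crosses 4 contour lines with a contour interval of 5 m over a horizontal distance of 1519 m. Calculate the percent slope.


elevation change = 4 * 5 = 20 m
slope = 20 / 1519 * 100 = 1.3%

1.3%


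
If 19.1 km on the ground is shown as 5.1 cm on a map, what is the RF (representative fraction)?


ground = 19.1 km = 1910000 cm; RF denominator = ground / map = 1910000 / 5.1 ≈ 374510; RF = 1:374510

1:374510


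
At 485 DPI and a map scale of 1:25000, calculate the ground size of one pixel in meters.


pixel_cm = 2.54 / 485 ≈ 0.005237 cm
ground = pixel_cm * 25000 / 100 = 2.54 * 25000 / (485 * 100) = 63500 / 48500 ≈ 1.31 m

1.31 m


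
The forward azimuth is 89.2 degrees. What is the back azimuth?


back azimuth = (89.2 + 180) mod 360 = 269.2 degrees

269.2 degrees


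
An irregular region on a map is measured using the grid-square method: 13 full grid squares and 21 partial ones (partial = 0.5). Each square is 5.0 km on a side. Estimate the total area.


effective squares = 13 + 21 * 0.5 = 23.5
area = 23.5 * 25.0 = 587.5 km^2

587.5 km^2


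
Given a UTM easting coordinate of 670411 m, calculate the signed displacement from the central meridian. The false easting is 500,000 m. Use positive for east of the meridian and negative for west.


displacement = 670411 - 500000 = 170411 m

170411 m


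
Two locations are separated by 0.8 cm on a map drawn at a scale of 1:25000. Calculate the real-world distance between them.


ground = 0.8 cm * 25000 / 100 = 200.0 m

200.0 m


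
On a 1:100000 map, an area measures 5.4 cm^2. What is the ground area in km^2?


ground_area = 5.4 * (100000/100)^2 = 5400000.0 m^2 = 5.4 km^2

5.4 km^2


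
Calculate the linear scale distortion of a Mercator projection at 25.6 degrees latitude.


SF = 1 / cos(25.6) = 1 / 0.901833 = 1.109

1.109


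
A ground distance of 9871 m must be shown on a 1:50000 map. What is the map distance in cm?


map_cm = 9871 * 100 / 50000 = 19.742 cm ≈ 19.74 cm

19.74 cm


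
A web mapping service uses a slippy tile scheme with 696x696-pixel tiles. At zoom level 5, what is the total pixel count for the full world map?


tiles per axis = 2^5 = 32
total tiles = 32^2 = 1024
pixels per axis = 32 * 696 = 22272
total pixels = 22272^2 = 496041984

496041984 pixels


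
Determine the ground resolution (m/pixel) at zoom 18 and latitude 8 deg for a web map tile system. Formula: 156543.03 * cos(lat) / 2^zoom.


res = 156543.03 * cos(8) / 2^18 = 156543.03 * 0.99026807 / 262144 = 0.59 m/pixel

0.59 m/pixel


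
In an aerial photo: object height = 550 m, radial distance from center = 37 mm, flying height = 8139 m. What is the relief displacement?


d = h * r / H = 550 * 37 / 8139 = 2.5 mm

2.5 mm


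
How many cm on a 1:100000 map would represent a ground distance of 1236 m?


map_cm = 1236 * 100 / 100000 = 1.236 cm ≈ 1.24 cm

1.24 cm


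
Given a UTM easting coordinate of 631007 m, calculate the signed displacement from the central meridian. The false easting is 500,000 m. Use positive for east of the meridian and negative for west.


displacement = 631007 - 500000 = 131007 m

131007 m


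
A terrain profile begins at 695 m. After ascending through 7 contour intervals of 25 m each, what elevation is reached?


elevation = 695 + 7 * 25 = 870 m

870 m


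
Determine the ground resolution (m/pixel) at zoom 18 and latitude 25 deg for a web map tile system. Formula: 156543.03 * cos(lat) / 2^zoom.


res = 156543.03 * cos(25) / 2^18 = 156543.03 * 0.90630779 / 262144 = 0.54 m/pixel

0.54 m/pixel


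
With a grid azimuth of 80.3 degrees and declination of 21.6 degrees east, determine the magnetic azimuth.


magnetic azimuth = grid azimuth - declination (east +ve)
mag_az = 80.3 - 21.6 = 58.7 degrees

58.7 degrees


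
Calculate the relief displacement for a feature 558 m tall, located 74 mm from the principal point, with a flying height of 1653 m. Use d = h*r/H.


d = h * r / H = 558 * 74 / 1653 = 24.98 mm

24.98 mm


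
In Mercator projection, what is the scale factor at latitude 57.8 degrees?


SF = 1 / cos(57.8) = 1 / 0.532876 = 1.877

1.877


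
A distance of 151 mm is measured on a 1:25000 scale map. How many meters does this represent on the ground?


ground = 151 mm * 25000 / 1000 = 3775.0 m

3775.0 m


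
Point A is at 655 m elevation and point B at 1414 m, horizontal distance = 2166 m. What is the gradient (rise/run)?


gradient = (1414 - 655) / 2166 = 759 / 2166 = 0.3504

0.3504


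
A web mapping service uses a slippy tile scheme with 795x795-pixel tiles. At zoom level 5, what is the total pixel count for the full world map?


tiles per axis = 2^5 = 32
total tiles = 32^2 = 1024
pixels per axis = 32 * 795 = 25440
total pixels = 25440^2 = 647193600

647193600 pixels


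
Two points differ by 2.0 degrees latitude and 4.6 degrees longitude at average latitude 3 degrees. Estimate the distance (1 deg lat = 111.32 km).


dlat_km = 2.0 * 111.32 = 222.64
dlon_km = 4.6 * 111.32 * cos(3) ≈ 511.37
dist = sqrt(222.64^2 + 511.37^2) ≈ 557.7 km

557.7 km


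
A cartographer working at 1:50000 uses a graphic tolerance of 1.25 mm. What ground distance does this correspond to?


ground = 1.25 mm * 50000 / 1000 = 62.5 m

62.5 m


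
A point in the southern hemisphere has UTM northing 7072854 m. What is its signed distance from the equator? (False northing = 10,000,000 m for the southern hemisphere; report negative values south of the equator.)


For southern: actual = 7072854 - 10000000 = -2927146 m

-2927146 m


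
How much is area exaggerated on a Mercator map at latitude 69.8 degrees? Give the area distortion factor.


area_distortion = 1/cos^2(69.8) = 8.387

8.387


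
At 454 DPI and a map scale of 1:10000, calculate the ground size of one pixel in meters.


pixel_cm = 2.54 / 454 ≈ 0.005595 cm
ground = pixel_cm * 10000 / 100 = 2.54 * 10000 / (454 * 100) = 25400 / 45400 ≈ 0.56 m

0.56 m


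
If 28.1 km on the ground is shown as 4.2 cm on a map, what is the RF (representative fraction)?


ground = 28.1 km = 2810000 cm; RF denominator = ground / map = 2810000 / 4.2 ≈ 669048; RF = 1:669048

1:669048


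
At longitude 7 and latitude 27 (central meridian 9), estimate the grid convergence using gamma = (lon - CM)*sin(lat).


gamma = (7 - 9) * sin(27) = -2 * 0.45399 = -0.908 degrees

-0.908 degrees


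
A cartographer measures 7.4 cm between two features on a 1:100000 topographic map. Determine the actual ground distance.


ground = 7.4 cm * 100000 / 100 = 7400.0 m = 7.4 km

7.4 km


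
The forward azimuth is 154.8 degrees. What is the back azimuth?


back azimuth = (154.8 + 180) mod 360 = 334.8 degrees

334.8 degrees


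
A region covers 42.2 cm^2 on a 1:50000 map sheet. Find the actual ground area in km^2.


ground_area = 42.2 * (50000/100)^2 = 10550000.0 m^2 = 10.55 km^2

10.55 km^2


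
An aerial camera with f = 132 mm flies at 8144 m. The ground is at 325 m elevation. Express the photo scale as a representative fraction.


scale = f / (H - h) = 132 mm / 7819 m = 132 / 7819000 = 1:59235

1:59235


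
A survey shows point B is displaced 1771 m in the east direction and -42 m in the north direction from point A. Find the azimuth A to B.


az = atan2(1771, -42) = 91.4 deg
adjusted to 0-360: 91.4 degrees

91.4 degrees


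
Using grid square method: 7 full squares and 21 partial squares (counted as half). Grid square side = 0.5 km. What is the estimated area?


effective squares = 7 + 21 * 0.5 = 17.5
area = 17.5 * 0.25 = 4.375 km^2

4.375 km^2


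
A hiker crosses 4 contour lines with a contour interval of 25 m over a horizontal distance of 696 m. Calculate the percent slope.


elevation change = 4 * 25 = 100 m
slope = 100 / 696 * 100 = 14.4%

14.4%


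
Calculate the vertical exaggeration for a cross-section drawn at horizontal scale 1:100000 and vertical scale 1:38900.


VE = horizontal_scale / vertical_scale = 100000 / 38900 ≈ 2.6

2.6x


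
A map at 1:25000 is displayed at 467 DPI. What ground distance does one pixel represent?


pixel_cm = 2.54 / 467 ≈ 0.005439 cm
ground = pixel_cm * 25000 / 100 = 2.54 * 25000 / (467 * 100) = 63500 / 46700 ≈ 1.36 m

1.36 m


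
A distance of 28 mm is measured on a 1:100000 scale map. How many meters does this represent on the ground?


ground = 28 mm * 100000 / 1000 = 2800.0 m

2800.0 m


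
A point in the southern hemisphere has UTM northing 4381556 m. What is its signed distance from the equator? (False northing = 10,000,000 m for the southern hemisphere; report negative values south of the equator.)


For southern: actual = 4381556 - 10000000 = -5618444 m

-5618444 m


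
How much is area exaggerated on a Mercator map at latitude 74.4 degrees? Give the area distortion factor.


area_distortion = 1/cos^2(74.4) = 13.828

13.828


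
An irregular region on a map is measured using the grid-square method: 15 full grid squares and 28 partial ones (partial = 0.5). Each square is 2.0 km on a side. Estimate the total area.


effective squares = 15 + 28 * 0.5 = 29.0
area = 29.0 * 4.0 = 116.0 km^2

116.0 km^2


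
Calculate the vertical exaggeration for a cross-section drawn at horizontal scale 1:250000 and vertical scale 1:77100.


VE = horizontal_scale / vertical_scale = 250000 / 77100 ≈ 3.2

3.2x


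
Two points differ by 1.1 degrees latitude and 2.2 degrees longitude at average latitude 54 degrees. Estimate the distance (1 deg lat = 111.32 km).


dlat_km = 1.1 * 111.32 = 122.452
dlon_km = 2.2 * 111.32 * cos(54) ≈ 143.951
dist = sqrt(122.452^2 + 143.951^2) ≈ 189.0 km

189.0 km


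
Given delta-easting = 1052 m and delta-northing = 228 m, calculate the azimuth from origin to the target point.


az = atan2(1052, 228) = 77.8 deg
adjusted to 0-360: 77.8 degrees

77.8 degrees


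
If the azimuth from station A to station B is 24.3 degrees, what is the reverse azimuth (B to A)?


back azimuth = (24.3 + 180) mod 360 = 204.3 degrees

204.3 degrees


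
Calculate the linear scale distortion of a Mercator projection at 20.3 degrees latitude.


SF = 1 / cos(20.3) = 1 / 0.937889 = 1.066

1.066


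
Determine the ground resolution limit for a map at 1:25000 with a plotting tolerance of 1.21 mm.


ground = 1.21 mm * 25000 / 1000 = 30.25 m

30.25 m


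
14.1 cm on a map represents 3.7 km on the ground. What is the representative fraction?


ground = 3.7 km = 370000 cm; RF denominator = ground / map = 370000 / 14.1 ≈ 26241; RF = 1:26241

1:26241


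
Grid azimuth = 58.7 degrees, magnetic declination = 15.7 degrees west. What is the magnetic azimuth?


magnetic azimuth = grid azimuth - declination (east +ve)
mag_az = 58.7 - -15.7 = 74.4 degrees

74.4 degrees


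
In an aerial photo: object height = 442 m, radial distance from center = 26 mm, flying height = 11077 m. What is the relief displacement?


d = h * r / H = 442 * 26 / 11077 = 1.04 mm

1.04 mm


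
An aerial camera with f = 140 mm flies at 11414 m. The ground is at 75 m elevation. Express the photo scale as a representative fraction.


scale = f / (H - h) = 140 mm / 11339 m = 140 / 11339000 = 1:80993

1:80993


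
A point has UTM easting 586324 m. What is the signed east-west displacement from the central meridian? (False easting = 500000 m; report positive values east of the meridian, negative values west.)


displacement = 586324 - 500000 = 86324 m

86324 m


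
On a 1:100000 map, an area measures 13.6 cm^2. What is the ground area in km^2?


ground_area = 13.6 * (100000/100)^2 = 13600000.0 m^2 = 13.6 km^2

13.6 km^2


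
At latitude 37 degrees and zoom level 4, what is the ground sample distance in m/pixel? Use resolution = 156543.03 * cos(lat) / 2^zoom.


res = 156543.03 * cos(37) / 2^4 = 156543.03 * 0.79863551 / 16 = 7813.8 m/pixel

7813.8 m/pixel


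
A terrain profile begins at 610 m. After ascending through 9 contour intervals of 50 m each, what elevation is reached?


elevation = 610 + 9 * 50 = 1060 m

1060 m


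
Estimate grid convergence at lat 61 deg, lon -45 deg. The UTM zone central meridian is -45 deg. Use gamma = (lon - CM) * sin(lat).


gamma = (-45 - -45) * sin(61) = 0 * 0.87462 = 0.0 degrees

0.0 degrees


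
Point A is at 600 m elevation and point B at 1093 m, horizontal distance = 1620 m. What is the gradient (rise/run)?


gradient = (1093 - 600) / 1620 = 493 / 1620 = 0.3043

0.3043


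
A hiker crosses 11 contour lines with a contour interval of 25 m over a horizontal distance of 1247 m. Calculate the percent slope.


elevation change = 11 * 25 = 275 m
slope = 275 / 1247 * 100 = 22.1%

22.1%


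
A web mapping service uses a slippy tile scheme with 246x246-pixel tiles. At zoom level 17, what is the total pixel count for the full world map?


tiles per axis = 2^17 = 131072
total tiles = 131072^2 = 17179869184
pixels per axis = 131072 * 246 = 32243712
total pixels = 32243712^2 = 1039656963538944

1039656963538944 pixels


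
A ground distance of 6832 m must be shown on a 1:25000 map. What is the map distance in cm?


map_cm = 6832 * 100 / 25000 = 27.328 cm ≈ 27.33 cm

27.33 cm


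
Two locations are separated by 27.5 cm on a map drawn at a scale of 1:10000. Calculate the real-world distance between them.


ground = 27.5 cm * 10000 / 100 = 2750.0 m = 2.75 km

2.75 km


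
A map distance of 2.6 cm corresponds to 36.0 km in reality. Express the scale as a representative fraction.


ground = 36.0 km = 3600000 cm; RF denominator = ground / map = 3600000 / 2.6 ≈ 1384615; RF = 1:1384615

1:1384615


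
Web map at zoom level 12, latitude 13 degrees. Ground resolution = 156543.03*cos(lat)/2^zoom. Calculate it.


res = 156543.03 * cos(13) / 2^12 = 156543.03 * 0.97437006 / 4096 = 37.24 m/pixel

37.24 m/pixel


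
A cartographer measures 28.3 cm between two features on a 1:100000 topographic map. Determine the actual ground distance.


ground = 28.3 cm * 100000 / 100 = 28300.0 m = 28.3 km

28.3 km


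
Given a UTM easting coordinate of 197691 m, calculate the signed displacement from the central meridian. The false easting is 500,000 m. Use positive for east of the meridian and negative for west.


displacement = 197691 - 500000 = -302309 m

-302309 m


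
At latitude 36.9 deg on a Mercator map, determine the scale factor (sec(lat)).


SF = 1 / cos(36.9) = 1 / 0.799685 = 1.25

1.25


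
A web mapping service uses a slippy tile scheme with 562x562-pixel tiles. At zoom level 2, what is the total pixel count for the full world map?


tiles per axis = 2^2 = 4
total tiles = 4^2 = 16
pixels per axis = 4 * 562 = 2248
total pixels = 2248^2 = 5053504

5053504 pixels


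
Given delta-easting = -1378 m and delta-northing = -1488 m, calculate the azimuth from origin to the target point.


az = atan2(-1378, -1488) = -137.2 deg
adjusted to 0-360: 222.8 degrees

222.8 degrees


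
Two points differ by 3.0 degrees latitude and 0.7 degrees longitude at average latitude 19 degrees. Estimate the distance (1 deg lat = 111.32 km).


dlat_km = 3.0 * 111.32 = 333.96
dlon_km = 0.7 * 111.32 * cos(19) ≈ 73.679
dist = sqrt(333.96^2 + 73.679^2) ≈ 342.0 km

342.0 km


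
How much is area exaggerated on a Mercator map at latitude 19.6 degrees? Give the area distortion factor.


area_distortion = 1/cos^2(19.6) = 1.127

1.127


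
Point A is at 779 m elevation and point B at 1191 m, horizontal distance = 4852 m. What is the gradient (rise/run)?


gradient = (1191 - 779) / 4852 = 412 / 4852 = 0.0849

0.0849


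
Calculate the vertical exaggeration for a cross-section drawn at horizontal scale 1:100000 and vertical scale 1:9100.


VE = horizontal_scale / vertical_scale = 100000 / 9100 ≈ 11.0

11.0x


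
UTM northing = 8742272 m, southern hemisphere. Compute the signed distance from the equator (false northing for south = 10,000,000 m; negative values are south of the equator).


For southern: actual = 8742272 - 10000000 = -1257728 m

-1257728 m


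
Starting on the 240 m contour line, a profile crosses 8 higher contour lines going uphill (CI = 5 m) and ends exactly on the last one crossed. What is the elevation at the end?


elevation = 240 + 8 * 5 = 280 m

280 m


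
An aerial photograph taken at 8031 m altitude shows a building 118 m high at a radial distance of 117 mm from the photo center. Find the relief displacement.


d = h * r / H = 118 * 117 / 8031 = 1.72 mm

1.72 mm


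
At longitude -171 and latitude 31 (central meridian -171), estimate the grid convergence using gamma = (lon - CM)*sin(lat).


gamma = (-171 - -171) * sin(31) = 0 * 0.515038 = 0.0 degrees

0.0 degrees


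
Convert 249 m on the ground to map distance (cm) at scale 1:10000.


map_cm = 249 * 100 / 10000 = 2.49 cm

2.49 cm


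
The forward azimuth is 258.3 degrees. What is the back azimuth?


back azimuth = (258.3 + 180) mod 360 = 78.3 degrees

78.3 degrees


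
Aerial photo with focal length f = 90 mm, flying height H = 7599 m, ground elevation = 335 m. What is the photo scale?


scale = f / (H - h) = 90 mm / 7264 m = 90 / 7264000 = 1:80711

1:80711


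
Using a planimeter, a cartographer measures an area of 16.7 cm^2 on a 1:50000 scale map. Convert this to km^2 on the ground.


ground_area = 16.7 * (50000/100)^2 = 4175000.0 m^2 = 4.175 km^2

4.175 km^2


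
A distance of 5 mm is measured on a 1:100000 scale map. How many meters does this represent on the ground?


ground = 5 mm * 100000 / 1000 = 500.0 m

500.0 m


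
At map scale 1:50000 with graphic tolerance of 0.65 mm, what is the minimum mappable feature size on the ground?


ground = 0.65 mm * 50000 / 1000 = 32.5 m

32.5 m


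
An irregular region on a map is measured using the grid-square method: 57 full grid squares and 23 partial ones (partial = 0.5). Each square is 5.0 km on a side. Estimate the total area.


effective squares = 57 + 23 * 0.5 = 68.5
area = 68.5 * 25.0 = 1712.5 km^2

1712.5 km^2


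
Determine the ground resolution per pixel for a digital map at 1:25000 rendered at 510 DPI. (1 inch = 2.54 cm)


pixel_cm = 2.54 / 510 ≈ 0.00498 cm
ground = pixel_cm * 25000 / 100 = 2.54 * 25000 / (510 * 100) = 63500 / 51000 ≈ 1.25 m

1.25 m


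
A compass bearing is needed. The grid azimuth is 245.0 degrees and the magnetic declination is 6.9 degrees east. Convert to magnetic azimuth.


magnetic azimuth = grid azimuth - declination (east +ve)
mag_az = 245.0 - 6.9 = 238.1 degrees

238.1 degrees


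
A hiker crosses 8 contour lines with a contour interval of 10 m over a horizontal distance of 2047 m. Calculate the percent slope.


elevation change = 8 * 10 = 80 m
slope = 80 / 2047 * 100 = 3.9%

3.9%


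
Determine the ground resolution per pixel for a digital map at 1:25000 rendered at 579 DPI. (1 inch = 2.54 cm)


pixel_cm = 2.54 / 579 ≈ 0.004387 cm
ground = pixel_cm * 25000 / 100 = 2.54 * 25000 / (579 * 100) = 63500 / 57900 ≈ 1.1 m

1.1 m


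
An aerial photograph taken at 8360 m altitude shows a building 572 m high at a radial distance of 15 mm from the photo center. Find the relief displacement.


d = h * r / H = 572 * 15 / 8360 = 1.03 mm

1.03 mm


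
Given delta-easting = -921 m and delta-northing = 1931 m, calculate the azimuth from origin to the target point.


az = atan2(-921, 1931) = -25.5 deg
adjusted to 0-360: 334.5 degrees

334.5 degrees


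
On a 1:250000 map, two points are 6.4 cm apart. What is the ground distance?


ground = 6.4 cm * 250000 / 100 = 16000.0 m = 16.0 km

16.0 km


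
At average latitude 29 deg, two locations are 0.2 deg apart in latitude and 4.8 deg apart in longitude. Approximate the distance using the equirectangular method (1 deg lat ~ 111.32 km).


dlat_km = 0.2 * 111.32 = 22.264
dlon_km = 4.8 * 111.32 * cos(29) ≈ 467.341
dist = sqrt(22.264^2 + 467.341^2) ≈ 467.9 km

467.9 km


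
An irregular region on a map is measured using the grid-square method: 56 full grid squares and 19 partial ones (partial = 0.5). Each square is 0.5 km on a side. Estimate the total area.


effective squares = 56 + 19 * 0.5 = 65.5
area = 65.5 * 0.25 = 16.375 km^2

16.375 km^2


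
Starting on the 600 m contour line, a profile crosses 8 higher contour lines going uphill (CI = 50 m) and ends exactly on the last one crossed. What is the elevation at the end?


elevation = 600 + 8 * 50 = 1000 m

1000 m


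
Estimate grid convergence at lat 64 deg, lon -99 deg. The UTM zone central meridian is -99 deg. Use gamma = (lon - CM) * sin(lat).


gamma = (-99 - -99) * sin(64) = 0 * 0.898794 = 0.0 degrees

0.0 degrees


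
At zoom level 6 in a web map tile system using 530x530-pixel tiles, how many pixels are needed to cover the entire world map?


tiles per axis = 2^6 = 64
total tiles = 64^2 = 4096
pixels per axis = 64 * 530 = 33920
total pixels = 33920^2 = 1150566400

1150566400 pixels


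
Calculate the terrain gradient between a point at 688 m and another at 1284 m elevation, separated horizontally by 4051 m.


gradient = (1284 - 688) / 4051 = 596 / 4051 = 0.1471

0.1471


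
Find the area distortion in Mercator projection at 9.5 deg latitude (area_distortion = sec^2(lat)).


area_distortion = 1/cos^2(9.5) = 1.028

1.028


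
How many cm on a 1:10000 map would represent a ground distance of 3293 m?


map_cm = 3293 * 100 / 10000 = 32.93 cm

32.93 cm


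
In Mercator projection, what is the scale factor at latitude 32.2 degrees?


SF = 1 / cos(32.2) = 1 / 0.846193 = 1.182

1.182


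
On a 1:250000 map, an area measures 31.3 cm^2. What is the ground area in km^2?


ground_area = 31.3 * (250000/100)^2 = 195625000.0 m^2 = 195.625 km^2

195.625 km^2


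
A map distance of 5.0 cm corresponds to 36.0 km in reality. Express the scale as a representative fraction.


ground = 36.0 km = 3600000 cm; RF denominator = ground / map = 3600000 / 5.0 = 720000; RF = 1:720000

1:720000


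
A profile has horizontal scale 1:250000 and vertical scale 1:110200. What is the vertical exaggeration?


VE = horizontal_scale / vertical_scale = 250000 / 110200 ≈ 2.3

2.3x


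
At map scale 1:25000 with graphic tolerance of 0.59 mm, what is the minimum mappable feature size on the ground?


ground = 0.59 mm * 25000 / 1000 = 14.75 m

14.75 m


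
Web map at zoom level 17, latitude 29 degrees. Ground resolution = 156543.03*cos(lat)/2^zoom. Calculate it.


res = 156543.03 * cos(29) / 2^17 = 156543.03 * 0.87461971 / 131072 = 1.04 m/pixel

1.04 m/pixel
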